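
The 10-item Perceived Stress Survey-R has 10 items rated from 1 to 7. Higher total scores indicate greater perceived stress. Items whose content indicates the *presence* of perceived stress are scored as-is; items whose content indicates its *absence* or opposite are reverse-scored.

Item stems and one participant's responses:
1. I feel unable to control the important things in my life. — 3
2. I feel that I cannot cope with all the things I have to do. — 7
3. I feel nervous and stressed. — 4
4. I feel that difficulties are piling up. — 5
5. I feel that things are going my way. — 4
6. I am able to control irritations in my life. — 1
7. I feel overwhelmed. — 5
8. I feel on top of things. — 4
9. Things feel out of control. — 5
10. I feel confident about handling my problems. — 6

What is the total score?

46

Items 5, 6, 8, 10 describe the absence/opposite of perceived stress → reverse-score.
reversed = (1+7) − raw = 8 − raw.
  item 1: 3
  item 2: 7
  item 3: 4
  item 4: 5
  item 5: 8 − 4 = 4
  item 6: 8 − 1 = 7
  item 7: 5
  item 8: 8 − 4 = 4
  item 9: 5
  item 10: 8 − 6 = 2
Total = 3 + 7 + 4 + 5 + 4 + 7 + 5 + 4 + 5 + 2 = 46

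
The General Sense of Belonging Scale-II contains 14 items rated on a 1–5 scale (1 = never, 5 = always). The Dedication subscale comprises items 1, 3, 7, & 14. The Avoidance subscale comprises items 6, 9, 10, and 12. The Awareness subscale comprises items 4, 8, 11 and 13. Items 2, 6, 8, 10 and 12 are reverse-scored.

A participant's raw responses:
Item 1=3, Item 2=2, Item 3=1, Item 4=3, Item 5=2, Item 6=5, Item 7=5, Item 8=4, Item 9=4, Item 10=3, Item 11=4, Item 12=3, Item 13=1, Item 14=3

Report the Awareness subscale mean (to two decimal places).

Awareness items: 4, 8, 11, 13.
Of these, item 8 is reverse-scored; reversed = (1+5) − raw = 6 − raw.
  item 4: 3
  item 8: 6 − 4 = 2
  item 11: 4
  item 13: 1
Sum = 3 + 2 + 4 + 1 = 10
Mean = 10 / 4 = 2.50

2.50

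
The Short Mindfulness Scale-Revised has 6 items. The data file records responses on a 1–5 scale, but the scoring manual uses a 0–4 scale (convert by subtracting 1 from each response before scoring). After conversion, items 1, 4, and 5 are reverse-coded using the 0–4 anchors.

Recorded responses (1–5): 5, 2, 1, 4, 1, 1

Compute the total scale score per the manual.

Convert to 0–4: 4, 1, 0, 3, 0, 0
Reverse-coded (reversed = (0+4) − raw = 4 − raw):
  item 1: 4 − 4 = 0
  item 4: 4 − 3 = 1
  item 5: 4 − 0 = 4
Scored: 0, 1, 0, 1, 4, 0
Total = 6

6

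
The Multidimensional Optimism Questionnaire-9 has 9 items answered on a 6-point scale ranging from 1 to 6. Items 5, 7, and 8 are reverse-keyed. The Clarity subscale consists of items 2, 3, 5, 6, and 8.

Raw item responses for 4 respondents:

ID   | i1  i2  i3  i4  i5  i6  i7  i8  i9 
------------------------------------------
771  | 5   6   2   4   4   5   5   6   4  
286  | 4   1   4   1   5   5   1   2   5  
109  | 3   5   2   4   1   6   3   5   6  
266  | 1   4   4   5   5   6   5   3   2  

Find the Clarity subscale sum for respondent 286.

17

Respondent 286 raw: 4, 1, 4, 1, 5, 5, 1, 2, 5.
Clarity items: 2, 3, 5, 6, 8.
Reverse-coded (reverse-coded value = 7 − response):
  item 2: 1
  item 3: 4
  item 5: 7 − 5 = 2
  item 6: 5
  item 8: 7 − 2 = 5
Sum = 1 + 4 + 2 + 5 + 5 = 17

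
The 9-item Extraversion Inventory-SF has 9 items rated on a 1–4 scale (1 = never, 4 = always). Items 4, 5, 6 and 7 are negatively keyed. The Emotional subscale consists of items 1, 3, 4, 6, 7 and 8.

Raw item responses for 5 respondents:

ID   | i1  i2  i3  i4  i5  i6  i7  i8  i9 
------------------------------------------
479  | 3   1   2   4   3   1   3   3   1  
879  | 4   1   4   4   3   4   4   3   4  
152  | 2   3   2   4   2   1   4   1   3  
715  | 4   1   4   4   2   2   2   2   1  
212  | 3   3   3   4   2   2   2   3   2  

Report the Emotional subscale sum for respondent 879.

Respondent 879 raw: 4, 1, 4, 4, 3, 4, 4, 3, 4.
Emotional items: 1, 3, 4, 6, 7, 8.
Reverse-coded (reverse-coded value = 5 − response):
  item 1: 4
  item 3: 4
  item 4: 5 − 4 = 1
  item 6: 5 − 4 = 1
  item 7: 5 − 4 = 1
  item 8: 3
Sum = 4 + 4 + 1 + 1 + 1 + 3 = 14

14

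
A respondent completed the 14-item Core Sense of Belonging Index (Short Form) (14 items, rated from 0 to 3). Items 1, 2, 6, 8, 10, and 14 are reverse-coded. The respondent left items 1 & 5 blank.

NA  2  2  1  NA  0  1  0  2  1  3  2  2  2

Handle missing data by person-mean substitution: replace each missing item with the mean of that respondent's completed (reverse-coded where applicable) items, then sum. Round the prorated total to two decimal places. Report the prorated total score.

26.83

Reverse-coded (on a 0–3 scale, reversed = 3 − raw):
  item 2: 3 − 2 = 1
  item 6: 3 − 0 = 3
  item 8: 3 − 0 = 3
  item 10: 3 − 1 = 2
  item 14: 3 − 2 = 1
Completed scored items (12 of 14): 1, 2, 1, 3, 1, 3, 2, 2, 3, 2, 2, 1; sum = 23.
Person mean = 23 / 12 ≈ 1.9167
Prorated total = (23 / 12) × 14 = 26.83 (to 2 dp)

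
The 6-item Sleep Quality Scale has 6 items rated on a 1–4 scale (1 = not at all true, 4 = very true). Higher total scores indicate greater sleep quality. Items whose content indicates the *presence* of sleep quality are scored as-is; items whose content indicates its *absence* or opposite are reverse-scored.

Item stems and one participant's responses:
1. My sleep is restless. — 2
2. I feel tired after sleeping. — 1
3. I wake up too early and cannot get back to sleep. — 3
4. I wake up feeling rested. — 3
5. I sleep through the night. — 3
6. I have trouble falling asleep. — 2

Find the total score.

Items 1, 2, 3, 6 describe the absence/opposite of sleep quality → reverse-score.
on a 1–4 scale, reversed = 5 − raw.
  item 1: 5 − 2 = 3
  item 2: 5 − 1 = 4
  item 3: 5 − 3 = 2
  item 4: 3
  item 5: 3
  item 6: 5 − 2 = 3
Total = 3 + 4 + 2 + 3 + 3 + 3 = 18

18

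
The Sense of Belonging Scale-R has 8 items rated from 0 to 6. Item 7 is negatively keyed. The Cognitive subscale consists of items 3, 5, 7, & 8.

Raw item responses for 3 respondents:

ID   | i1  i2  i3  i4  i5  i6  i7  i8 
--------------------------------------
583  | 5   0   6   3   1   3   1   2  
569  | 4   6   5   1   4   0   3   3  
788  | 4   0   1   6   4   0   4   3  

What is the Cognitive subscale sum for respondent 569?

Respondent 569 raw: 4, 6, 5, 1, 4, 0, 3, 3.
Cognitive items: 3, 5, 7, 8.
Reverse-coded (reverse-coded value = 6 − response):
  item 3: 5
  item 5: 4
  item 7: 6 − 3 = 3
  item 8: 3
Sum = 5 + 4 + 3 + 3 = 15

15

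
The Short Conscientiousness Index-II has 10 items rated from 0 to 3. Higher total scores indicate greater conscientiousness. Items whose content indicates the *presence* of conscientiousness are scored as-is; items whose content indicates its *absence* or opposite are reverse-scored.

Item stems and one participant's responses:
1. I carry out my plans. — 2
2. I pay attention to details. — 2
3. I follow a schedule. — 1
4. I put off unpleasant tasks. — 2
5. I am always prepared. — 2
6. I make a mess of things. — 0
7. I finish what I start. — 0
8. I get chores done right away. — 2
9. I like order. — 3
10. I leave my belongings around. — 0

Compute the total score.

19

Items 4, 6, 10 describe the absence/opposite of conscientiousness → reverse-score.
on a 0–3 scale, reversed = 3 − raw.
  item 1: 2
  item 2: 2
  item 3: 1
  item 4: 3 − 2 = 1
  item 5: 2
  item 6: 3 − 0 = 3
  item 7: 0
  item 8: 2
  item 9: 3
  item 10: 3 − 0 = 3
Total = 2 + 2 + 1 + 1 + 2 + 3 + 0 + 2 + 3 + 3 = 19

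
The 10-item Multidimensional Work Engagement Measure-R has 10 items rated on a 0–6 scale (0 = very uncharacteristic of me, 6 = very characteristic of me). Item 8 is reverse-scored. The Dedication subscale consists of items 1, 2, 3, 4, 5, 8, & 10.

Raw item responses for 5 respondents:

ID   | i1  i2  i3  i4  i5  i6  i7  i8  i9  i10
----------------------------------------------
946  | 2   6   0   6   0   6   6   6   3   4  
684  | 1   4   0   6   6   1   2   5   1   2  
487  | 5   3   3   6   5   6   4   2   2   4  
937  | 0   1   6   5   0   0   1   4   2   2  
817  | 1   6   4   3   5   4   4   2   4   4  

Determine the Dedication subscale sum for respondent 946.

18

Respondent 946 raw: 2, 6, 0, 6, 0, 6, 6, 6, 3, 4.
Dedication items: 1, 2, 3, 4, 5, 8, 10.
Reverse-coded (reversed = (0+6) − raw = 6 − raw):
  item 1: 2
  item 2: 6
  item 3: 0
  item 4: 6
  item 5: 0
  item 8: 6 − 6 = 0
  item 10: 4
Sum = 2 + 6 + 0 + 6 + 0 + 0 + 4 = 18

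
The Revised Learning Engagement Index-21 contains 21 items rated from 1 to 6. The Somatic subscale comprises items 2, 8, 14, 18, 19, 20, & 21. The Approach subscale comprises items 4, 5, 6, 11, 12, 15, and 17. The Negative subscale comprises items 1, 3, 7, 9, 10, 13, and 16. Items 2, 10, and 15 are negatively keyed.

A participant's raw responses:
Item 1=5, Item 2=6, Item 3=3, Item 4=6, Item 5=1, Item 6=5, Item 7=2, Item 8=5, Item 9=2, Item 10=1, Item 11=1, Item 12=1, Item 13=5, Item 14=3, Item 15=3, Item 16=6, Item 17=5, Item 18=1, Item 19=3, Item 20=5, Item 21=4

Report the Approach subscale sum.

23

Approach items: 4, 5, 6, 11, 12, 15, 17.
Of these, item 15 is negatively keyed; reversed = (1+6) − raw = 7 − raw.
  item 4: 6
  item 5: 1
  item 6: 5
  item 11: 1
  item 12: 1
  item 15: 7 − 3 = 4
  item 17: 5
Sum = 6 + 1 + 5 + 1 + 1 + 4 + 5 = 23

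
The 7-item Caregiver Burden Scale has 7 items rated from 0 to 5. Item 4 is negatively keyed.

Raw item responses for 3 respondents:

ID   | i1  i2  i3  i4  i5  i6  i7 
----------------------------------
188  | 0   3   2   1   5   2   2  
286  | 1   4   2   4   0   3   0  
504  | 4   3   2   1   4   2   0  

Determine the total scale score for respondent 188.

Respondent 188 raw: 0, 3, 2, 1, 5, 2, 2.
Reverse-coded (on a 0–5 scale, reversed = 5 − raw):
  item 1: 0
  item 2: 3
  item 3: 2
  item 4: 5 − 1 = 4
  item 5: 5
  item 6: 2
  item 7: 2
Sum = 0 + 3 + 2 + 4 + 5 + 2 + 2 = 18

18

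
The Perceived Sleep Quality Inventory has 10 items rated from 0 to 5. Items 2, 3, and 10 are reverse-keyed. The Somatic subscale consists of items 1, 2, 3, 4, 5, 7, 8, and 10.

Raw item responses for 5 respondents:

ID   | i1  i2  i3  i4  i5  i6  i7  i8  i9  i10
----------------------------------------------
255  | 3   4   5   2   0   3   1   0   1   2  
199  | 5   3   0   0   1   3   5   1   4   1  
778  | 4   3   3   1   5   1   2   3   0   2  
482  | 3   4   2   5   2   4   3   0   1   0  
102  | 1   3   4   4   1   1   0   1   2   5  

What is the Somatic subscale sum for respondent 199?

23

Respondent 199 raw: 5, 3, 0, 0, 1, 3, 5, 1, 4, 1.
Somatic items: 1, 2, 3, 4, 5, 7, 8, 10.
Reverse-coded (on a 0–5 scale, reversed = 5 − raw):
  item 1: 5
  item 2: 5 − 3 = 2
  item 3: 5 − 0 = 5
  item 4: 0
  item 5: 1
  item 7: 5
  item 8: 1
  item 10: 5 − 1 = 4
Sum = 5 + 2 + 5 + 0 + 1 + 5 + 1 + 4 = 23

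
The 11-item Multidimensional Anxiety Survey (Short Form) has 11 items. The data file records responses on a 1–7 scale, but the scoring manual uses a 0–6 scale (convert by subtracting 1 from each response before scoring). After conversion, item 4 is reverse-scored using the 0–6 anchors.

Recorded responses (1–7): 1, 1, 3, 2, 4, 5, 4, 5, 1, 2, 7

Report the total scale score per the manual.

28

Convert to 0–6: 0, 0, 2, 1, 3, 4, 3, 4, 0, 1, 6
Reverse-coded (on a 0–6 scale, reversed = 6 − raw):
  item 4: 6 − 1 = 5
Scored: 0, 0, 2, 5, 3, 4, 3, 4, 0, 1, 6
Total = 28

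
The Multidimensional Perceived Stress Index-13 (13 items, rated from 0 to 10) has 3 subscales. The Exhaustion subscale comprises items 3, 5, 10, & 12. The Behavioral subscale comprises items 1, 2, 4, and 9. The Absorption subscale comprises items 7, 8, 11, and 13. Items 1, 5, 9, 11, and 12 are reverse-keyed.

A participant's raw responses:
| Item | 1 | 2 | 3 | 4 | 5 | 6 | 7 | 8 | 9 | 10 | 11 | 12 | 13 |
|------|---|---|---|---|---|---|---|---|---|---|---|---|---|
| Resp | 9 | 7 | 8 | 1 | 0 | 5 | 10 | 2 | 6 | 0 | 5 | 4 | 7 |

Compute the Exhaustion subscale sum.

Exhaustion items: 3, 5, 10, 12.
Of these, items 5 and 12 are reverse-keyed; reversed = (0+10) − raw = 10 − raw.
  item 3: 8
  item 5: 10 − 0 = 10
  item 10: 0
  item 12: 10 − 4 = 6
Sum = 8 + 10 + 0 + 6 = 24

24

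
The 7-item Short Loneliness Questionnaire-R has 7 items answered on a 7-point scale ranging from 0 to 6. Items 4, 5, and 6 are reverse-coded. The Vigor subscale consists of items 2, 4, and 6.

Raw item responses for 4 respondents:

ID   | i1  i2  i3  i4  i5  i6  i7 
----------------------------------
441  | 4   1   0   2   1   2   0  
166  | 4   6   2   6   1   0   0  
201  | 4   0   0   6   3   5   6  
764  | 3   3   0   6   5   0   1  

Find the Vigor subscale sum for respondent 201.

Respondent 201 raw: 4, 0, 0, 6, 3, 5, 6.
Vigor items: 2, 4, 6.
Reverse-coded (reverse-coded value = 6 − response):
  item 2: 0
  item 4: 6 − 6 = 0
  item 6: 6 − 5 = 1
Sum = 0 + 0 + 1 = 1

1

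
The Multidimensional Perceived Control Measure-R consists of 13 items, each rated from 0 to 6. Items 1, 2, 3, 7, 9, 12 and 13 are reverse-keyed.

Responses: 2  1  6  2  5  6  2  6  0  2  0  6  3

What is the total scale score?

Reversing items 1, 2, 3, 7, 9, 12, and 13 with 6 − raw:
Total = (6−2) + (6−1) + (6−6) + 2 + 5 + 6 + (6−2) + 6 + (6−0) + 2 + 0 + (6−6) + (6−3)
      = 4 + 5 + 0 + 2 + 5 + 6 + 4 + 6 + 6 + 2 + 0 + 0 + 3 = 43

43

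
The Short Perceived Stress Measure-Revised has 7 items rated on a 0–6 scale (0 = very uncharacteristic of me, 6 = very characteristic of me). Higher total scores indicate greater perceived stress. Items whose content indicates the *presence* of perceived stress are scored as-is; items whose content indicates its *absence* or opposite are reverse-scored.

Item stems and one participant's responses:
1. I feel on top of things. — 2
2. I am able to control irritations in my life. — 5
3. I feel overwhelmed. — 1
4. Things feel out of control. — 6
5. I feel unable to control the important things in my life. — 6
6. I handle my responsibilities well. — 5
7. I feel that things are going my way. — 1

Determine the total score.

Items 1, 2, 6, 7 describe the absence/opposite of perceived stress → reverse-score.
reversed = (0+6) − raw = 6 − raw.
  item 1: 6 − 2 = 4
  item 2: 6 − 5 = 1
  item 3: 1
  item 4: 6
  item 5: 6
  item 6: 6 − 5 = 1
  item 7: 6 − 1 = 5
Total = 4 + 1 + 1 + 6 + 6 + 1 + 5 = 24

24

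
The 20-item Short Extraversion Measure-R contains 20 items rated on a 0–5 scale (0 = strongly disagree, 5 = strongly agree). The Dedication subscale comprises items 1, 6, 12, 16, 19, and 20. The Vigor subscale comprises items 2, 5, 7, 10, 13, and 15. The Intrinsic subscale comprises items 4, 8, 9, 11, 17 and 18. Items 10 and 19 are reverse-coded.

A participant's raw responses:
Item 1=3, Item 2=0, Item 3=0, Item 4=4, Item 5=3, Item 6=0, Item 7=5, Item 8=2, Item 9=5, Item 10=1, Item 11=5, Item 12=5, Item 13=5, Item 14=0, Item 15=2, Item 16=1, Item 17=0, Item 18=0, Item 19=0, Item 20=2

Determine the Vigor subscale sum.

Vigor items: 2, 5, 7, 10, 13, 15.
Of these, item 10 is reverse-coded; reverse-coded value = 5 − response.
  item 2: 0
  item 5: 3
  item 7: 5
  item 10: 5 − 1 = 4
  item 13: 5
  item 15: 2
Sum = 0 + 3 + 5 + 4 + 5 + 2 = 19

19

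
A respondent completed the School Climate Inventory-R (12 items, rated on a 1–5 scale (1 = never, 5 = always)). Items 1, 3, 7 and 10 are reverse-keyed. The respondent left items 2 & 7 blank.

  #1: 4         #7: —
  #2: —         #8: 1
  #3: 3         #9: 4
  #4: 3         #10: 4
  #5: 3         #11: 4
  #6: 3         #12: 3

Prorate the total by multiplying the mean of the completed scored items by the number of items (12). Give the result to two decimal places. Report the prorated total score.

Reverse-coded (reverse-coded value = 6 − response):
  item 1: 6 − 4 = 2
  item 3: 6 − 3 = 3
  item 10: 6 − 4 = 2
Completed scored items (10 of 12): 2, 3, 3, 3, 3, 1, 4, 2, 4, 3; sum = 28.
Person mean = 28 / 10 ≈ 2.8000
Prorated total = (28 / 10) × 12 = 33.60 (to 2 dp)

33.60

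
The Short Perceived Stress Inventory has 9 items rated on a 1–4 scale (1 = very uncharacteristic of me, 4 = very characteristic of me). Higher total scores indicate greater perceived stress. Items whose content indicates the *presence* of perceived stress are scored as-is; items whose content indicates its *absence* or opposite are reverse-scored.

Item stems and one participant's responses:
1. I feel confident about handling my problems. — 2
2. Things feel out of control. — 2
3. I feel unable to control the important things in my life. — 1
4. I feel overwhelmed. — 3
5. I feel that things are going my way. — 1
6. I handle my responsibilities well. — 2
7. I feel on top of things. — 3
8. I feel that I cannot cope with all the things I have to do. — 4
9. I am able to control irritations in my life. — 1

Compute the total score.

Items 1, 5, 6, 7, 9 describe the absence/opposite of perceived stress → reverse-score.
reverse-coded value = 5 − response.
  item 1: 5 − 2 = 3
  item 2: 2
  item 3: 1
  item 4: 3
  item 5: 5 − 1 = 4
  item 6: 5 − 2 = 3
  item 7: 5 − 3 = 2
  item 8: 4
  item 9: 5 − 1 = 4
Total = 3 + 2 + 1 + 3 + 4 + 3 + 2 + 4 + 4 = 26

26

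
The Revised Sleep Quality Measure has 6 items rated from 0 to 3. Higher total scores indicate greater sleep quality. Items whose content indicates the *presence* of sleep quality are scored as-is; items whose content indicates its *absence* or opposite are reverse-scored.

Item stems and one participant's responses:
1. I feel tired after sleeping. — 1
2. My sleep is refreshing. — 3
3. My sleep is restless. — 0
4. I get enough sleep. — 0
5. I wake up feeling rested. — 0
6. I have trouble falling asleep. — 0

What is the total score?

Items 1, 3, 6 describe the absence/opposite of sleep quality → reverse-score.
on a 0–3 scale, reversed = 3 − raw.
  item 1: 3 − 1 = 2
  item 2: 3
  item 3: 3 − 0 = 3
  item 4: 0
  item 5: 0
  item 6: 3 − 0 = 3
Total = 2 + 3 + 3 + 0 + 0 + 3 = 11

11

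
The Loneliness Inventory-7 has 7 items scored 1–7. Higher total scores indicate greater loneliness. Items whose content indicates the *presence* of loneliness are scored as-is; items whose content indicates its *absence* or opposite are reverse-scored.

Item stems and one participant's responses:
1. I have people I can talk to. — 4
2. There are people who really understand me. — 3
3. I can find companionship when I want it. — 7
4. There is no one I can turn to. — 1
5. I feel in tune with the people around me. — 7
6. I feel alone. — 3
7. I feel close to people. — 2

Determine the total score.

21

Items 1, 2, 3, 5, 7 describe the absence/opposite of loneliness → reverse-score.
reversed = (1+7) − raw = 8 − raw.
  item 1: 8 − 4 = 4
  item 2: 8 − 3 = 5
  item 3: 8 − 7 = 1
  item 4: 1
  item 5: 8 − 7 = 1
  item 6: 3
  item 7: 8 − 2 = 6
Total = 4 + 5 + 1 + 1 + 1 + 3 + 6 = 21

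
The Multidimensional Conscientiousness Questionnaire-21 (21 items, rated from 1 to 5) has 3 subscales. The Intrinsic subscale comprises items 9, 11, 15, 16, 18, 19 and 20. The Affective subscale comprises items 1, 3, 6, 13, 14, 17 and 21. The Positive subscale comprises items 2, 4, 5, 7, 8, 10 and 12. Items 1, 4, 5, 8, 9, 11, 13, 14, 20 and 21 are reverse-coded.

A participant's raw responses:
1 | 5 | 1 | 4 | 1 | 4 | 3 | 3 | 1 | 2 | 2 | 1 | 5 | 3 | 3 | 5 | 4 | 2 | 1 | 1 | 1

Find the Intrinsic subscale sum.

25

Intrinsic items: 9, 11, 15, 16, 18, 19, 20.
Of these, items 9, 11 and 20 are reverse-coded; on a 1–5 scale, reversed = 6 − raw.
  item 9: 6 − 1 = 5
  item 11: 6 − 2 = 4
  item 15: 3
  item 16: 5
  item 18: 2
  item 19: 1
  item 20: 6 − 1 = 5
Sum = 5 + 4 + 3 + 5 + 2 + 1 + 5 = 25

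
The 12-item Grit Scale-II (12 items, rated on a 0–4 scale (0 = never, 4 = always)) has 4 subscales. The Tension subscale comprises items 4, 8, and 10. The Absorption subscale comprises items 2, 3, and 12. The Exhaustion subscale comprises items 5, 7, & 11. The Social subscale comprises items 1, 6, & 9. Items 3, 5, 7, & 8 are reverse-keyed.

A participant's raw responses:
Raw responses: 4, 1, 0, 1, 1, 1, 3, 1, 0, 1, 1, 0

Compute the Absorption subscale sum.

5

Absorption items: 2, 3, 12.
Of these, item 3 is reverse-keyed; on a 0–4 scale, reversed = 4 − raw.
  item 2: 1
  item 3: 4 − 0 = 4
  item 12: 0
Sum = 1 + 4 + 0 = 5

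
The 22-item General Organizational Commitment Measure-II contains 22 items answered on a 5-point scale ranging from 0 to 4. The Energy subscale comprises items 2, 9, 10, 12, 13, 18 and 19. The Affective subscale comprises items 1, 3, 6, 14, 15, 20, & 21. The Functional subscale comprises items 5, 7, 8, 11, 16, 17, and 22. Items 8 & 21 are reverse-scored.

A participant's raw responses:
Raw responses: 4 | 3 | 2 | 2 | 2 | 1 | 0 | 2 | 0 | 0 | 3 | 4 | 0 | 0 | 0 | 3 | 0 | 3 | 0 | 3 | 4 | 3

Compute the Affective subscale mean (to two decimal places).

Affective items: 1, 3, 6, 14, 15, 20, 21.
Of these, item 21 is reverse-scored; reverse-coded value = 4 − response.
  item 1: 4
  item 3: 2
  item 6: 1
  item 14: 0
  item 15: 0
  item 20: 3
  item 21: 4 − 4 = 0
Sum = 4 + 2 + 1 + 0 + 0 + 3 + 0 = 10
Mean = 10 / 7 = 1.43

1.43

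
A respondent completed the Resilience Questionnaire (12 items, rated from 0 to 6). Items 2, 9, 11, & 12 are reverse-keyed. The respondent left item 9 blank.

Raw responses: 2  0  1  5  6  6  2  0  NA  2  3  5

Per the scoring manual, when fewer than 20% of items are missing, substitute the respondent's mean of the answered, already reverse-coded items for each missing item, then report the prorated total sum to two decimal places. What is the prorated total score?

37.09

Reverse-coded (reversed = (0+6) − raw = 6 − raw):
  item 2: 6 − 0 = 6
  item 11: 6 − 3 = 3
  item 12: 6 − 5 = 1
Completed scored items (11 of 12): 2, 6, 1, 5, 6, 6, 2, 0, 2, 3, 1; sum = 34.
Person mean = 34 / 11 ≈ 3.0909
Prorated total = (34 / 11) × 12 = 37.09 (to 2 dp)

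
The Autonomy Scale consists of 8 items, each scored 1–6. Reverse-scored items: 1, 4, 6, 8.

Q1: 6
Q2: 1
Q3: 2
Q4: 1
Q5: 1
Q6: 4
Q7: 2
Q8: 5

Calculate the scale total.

Apply reverse scoring (reversed = (1+6) − raw = 7 − raw):
  item 1: 7 − 6 = 1
  item 4: 7 − 1 = 6
  item 6: 7 − 4 = 3
  item 8: 7 − 5 = 2
Scored items: 1, 1, 2, 6, 1, 3, 2, 2
Total = 1 + 1 + 2 + 6 + 1 + 3 + 2 + 2 = 18

18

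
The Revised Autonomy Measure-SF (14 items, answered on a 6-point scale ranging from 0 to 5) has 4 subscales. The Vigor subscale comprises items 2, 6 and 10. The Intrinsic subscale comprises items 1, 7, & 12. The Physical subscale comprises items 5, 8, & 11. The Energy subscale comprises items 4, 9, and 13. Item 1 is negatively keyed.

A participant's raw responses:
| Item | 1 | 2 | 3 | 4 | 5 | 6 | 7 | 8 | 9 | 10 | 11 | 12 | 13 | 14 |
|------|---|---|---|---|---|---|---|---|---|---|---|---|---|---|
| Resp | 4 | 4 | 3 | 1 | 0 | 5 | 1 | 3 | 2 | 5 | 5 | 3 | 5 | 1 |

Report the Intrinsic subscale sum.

5

Intrinsic items: 1, 7, 12.
Of these, item 1 is negatively keyed; reverse-coded value = 5 − response.
  item 1: 5 − 4 = 1
  item 7: 1
  item 12: 3
Sum = 1 + 1 + 3 = 5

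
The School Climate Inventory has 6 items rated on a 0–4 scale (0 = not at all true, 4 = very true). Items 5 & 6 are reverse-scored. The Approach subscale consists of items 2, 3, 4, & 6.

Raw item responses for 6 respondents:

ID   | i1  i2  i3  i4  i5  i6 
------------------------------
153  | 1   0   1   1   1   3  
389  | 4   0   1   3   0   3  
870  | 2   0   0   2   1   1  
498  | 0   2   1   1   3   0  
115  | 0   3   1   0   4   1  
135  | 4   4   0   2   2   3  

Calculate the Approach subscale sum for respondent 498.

8

Respondent 498 raw: 0, 2, 1, 1, 3, 0.
Approach items: 2, 3, 4, 6.
Reverse-coded (reverse-coded value = 4 − response):
  item 2: 2
  item 3: 1
  item 4: 1
  item 6: 4 − 0 = 4
Sum = 2 + 1 + 1 + 4 = 8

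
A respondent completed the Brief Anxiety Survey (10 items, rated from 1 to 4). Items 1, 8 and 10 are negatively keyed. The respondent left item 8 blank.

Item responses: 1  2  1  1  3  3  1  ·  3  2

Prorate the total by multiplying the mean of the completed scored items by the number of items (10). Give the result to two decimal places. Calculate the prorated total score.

Reverse-coded (on a 1–4 scale, reversed = 5 − raw):
  item 1: 5 − 1 = 4
  item 10: 5 − 2 = 3
Completed scored items (9 of 10): 4, 2, 1, 1, 3, 3, 1, 3, 3; sum = 21.
Person mean = 21 / 9 ≈ 2.3333
Prorated total = (21 / 9) × 10 = 23.33 (to 2 dp)

23.33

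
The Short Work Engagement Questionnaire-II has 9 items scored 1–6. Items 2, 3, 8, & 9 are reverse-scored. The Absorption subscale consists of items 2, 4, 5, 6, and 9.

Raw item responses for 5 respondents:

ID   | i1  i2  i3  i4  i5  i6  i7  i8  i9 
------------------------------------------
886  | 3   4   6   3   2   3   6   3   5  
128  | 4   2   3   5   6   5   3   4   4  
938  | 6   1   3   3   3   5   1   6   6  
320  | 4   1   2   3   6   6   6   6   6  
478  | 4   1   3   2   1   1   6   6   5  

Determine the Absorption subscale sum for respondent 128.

24

Respondent 128 raw: 4, 2, 3, 5, 6, 5, 3, 4, 4.
Absorption items: 2, 4, 5, 6, 9.
Reverse-coded (reversed = (1+6) − raw = 7 − raw):
  item 2: 7 − 2 = 5
  item 4: 5
  item 5: 6
  item 6: 5
  item 9: 7 − 4 = 3
Sum = 5 + 5 + 6 + 5 + 3 = 24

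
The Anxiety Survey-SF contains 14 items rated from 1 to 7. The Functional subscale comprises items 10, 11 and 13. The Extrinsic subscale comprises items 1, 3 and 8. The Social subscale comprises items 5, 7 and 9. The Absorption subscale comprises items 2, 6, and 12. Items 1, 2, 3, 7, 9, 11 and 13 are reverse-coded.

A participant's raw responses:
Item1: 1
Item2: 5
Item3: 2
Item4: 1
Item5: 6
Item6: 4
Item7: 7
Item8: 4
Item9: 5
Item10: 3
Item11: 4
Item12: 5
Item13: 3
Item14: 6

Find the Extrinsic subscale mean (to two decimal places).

5.67

Extrinsic items: 1, 3, 8.
Of these, items 1 & 3 are reverse-coded; on a 1–7 scale, reversed = 8 − raw.
  item 1: 8 − 1 = 7
  item 3: 8 − 2 = 6
  item 8: 4
Sum = 7 + 6 + 4 = 17
Mean = 17 / 3 = 5.67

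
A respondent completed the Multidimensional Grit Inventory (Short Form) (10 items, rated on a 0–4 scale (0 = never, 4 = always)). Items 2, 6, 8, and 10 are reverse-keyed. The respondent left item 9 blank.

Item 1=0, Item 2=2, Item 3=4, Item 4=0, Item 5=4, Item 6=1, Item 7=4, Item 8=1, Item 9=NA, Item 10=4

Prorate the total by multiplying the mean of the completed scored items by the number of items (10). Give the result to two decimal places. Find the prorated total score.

Reverse-coded (reversed = (0+4) − raw = 4 − raw):
  item 2: 4 − 2 = 2
  item 6: 4 − 1 = 3
  item 8: 4 − 1 = 3
  item 10: 4 − 4 = 0
Completed scored items (9 of 10): 0, 2, 4, 0, 4, 3, 4, 3, 0; sum = 20.
Person mean = 20 / 9 ≈ 2.2222
Prorated total = (20 / 9) × 10 = 22.22 (to 2 dp)

22.22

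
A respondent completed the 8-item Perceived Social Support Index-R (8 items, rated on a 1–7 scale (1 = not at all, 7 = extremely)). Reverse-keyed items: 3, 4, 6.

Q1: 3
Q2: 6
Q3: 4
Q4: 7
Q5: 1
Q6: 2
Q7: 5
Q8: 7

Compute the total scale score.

Raw sum = 35. Reverse-keyed items: 3, 4, 6; their raw sum = 13.
Each reversal replaces raw with 8 − raw, changing the total by 8 − 2·raw per item.
Total = 35 + 3·8 − 2·13 = 35 + 24 − 26 = 33

33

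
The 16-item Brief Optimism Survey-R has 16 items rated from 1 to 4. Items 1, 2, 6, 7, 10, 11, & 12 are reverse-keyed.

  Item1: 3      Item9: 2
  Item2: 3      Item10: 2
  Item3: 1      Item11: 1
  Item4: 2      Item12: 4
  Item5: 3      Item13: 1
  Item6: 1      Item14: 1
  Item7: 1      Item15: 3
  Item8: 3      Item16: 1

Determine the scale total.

37

Apply reverse scoring (reversed = (1+4) − raw = 5 − raw):
  item 1: 5 − 3 = 2
  item 2: 5 − 3 = 2
  item 6: 5 − 1 = 4
  item 7: 5 − 1 = 4
  item 10: 5 − 2 = 3
  item 11: 5 − 1 = 4
  item 12: 5 − 4 = 1
Scored responses: 2, 2, 1, 2, 3, 4, 4, 3, 2, 3, 4, 1, 1, 1, 3, 1
Total = 2 + 2 + 1 + 2 + 3 + 4 + 4 + 3 + 2 + 3 + 4 + 1 + 1 + 1 + 3 + 1 = 37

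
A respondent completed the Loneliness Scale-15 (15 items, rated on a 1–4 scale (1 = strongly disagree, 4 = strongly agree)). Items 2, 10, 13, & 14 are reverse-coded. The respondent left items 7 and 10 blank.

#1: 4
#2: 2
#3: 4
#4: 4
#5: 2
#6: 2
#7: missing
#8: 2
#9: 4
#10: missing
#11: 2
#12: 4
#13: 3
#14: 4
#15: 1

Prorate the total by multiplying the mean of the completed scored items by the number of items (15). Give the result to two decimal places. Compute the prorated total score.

40.38

Reverse-coded (reverse-coded value = 5 − response):
  item 2: 5 − 2 = 3
  item 13: 5 − 3 = 2
  item 14: 5 − 4 = 1
Completed scored items (13 of 15): 4, 3, 4, 4, 2, 2, 2, 4, 2, 4, 2, 1, 1; sum = 35.
Person mean = 35 / 13 ≈ 2.6923
Prorated total = (35 / 13) × 15 = 40.38 (to 2 dp)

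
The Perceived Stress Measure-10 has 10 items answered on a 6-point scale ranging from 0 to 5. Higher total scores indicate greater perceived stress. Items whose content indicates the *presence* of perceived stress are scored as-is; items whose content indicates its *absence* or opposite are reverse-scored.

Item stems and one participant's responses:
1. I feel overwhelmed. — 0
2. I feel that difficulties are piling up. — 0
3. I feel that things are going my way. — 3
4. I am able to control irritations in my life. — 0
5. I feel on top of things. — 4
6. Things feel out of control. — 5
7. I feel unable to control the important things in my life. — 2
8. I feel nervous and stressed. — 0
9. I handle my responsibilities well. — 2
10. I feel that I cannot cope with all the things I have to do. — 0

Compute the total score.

Items 3, 4, 5, 9 describe the absence/opposite of perceived stress → reverse-score.
on a 0–5 scale, reversed = 5 − raw.
  item 1: 0
  item 2: 0
  item 3: 5 − 3 = 2
  item 4: 5 − 0 = 5
  item 5: 5 − 4 = 1
  item 6: 5
  item 7: 2
  item 8: 0
  item 9: 5 − 2 = 3
  item 10: 0
Total = 0 + 0 + 2 + 5 + 1 + 5 + 2 + 0 + 3 + 0 = 18

18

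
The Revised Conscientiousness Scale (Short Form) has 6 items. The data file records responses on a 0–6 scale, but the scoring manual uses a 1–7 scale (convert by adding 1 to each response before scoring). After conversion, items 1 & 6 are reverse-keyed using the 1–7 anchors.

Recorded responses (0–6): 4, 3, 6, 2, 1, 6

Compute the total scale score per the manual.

Convert to 1–7: 5, 4, 7, 3, 2, 7
Reverse-coded (reverse-coded value = 8 − response):
  item 1: 8 − 5 = 3
  item 6: 8 − 7 = 1
Scored: 3, 4, 7, 3, 2, 1
Total = 20

20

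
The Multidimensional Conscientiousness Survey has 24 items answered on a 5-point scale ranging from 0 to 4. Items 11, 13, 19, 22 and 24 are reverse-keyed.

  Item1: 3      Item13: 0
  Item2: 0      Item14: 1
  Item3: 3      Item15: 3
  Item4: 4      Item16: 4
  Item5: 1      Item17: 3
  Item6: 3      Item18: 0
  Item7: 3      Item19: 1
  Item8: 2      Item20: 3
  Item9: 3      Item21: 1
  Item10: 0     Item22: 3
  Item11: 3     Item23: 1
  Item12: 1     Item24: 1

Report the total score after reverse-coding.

Raw sum = 47. Reverse-keyed items: 11, 13, 19, 22, 24; their raw sum = 8.
Each reversal replaces raw with 4 − raw, changing the total by 4 − 2·raw per item.
Total = 47 + 5·4 − 2·8 = 47 + 20 − 16 = 51

51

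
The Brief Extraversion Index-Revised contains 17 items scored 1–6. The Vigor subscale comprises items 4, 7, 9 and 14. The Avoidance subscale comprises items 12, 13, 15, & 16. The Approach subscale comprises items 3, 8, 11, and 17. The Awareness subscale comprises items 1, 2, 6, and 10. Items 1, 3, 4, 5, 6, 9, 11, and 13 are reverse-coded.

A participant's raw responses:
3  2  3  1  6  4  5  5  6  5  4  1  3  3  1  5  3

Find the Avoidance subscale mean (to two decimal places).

2.75

Avoidance items: 12, 13, 15, 16.
Of these, item 13 is reverse-coded; reverse-coded value = 7 − response.
  item 12: 1
  item 13: 7 − 3 = 4
  item 15: 1
  item 16: 5
Sum = 1 + 4 + 1 + 5 = 11
Mean = 11 / 4 = 2.75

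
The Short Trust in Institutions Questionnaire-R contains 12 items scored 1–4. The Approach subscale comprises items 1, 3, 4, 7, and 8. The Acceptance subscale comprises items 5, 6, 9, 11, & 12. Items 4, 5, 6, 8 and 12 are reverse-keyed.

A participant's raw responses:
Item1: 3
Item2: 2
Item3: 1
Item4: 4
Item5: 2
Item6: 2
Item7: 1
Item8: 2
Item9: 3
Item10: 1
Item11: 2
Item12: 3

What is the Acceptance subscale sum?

Acceptance items: 5, 6, 9, 11, 12.
Of these, items 5, 6 and 12 are reverse-keyed; reversed = (1+4) − raw = 5 − raw.
  item 5: 5 − 2 = 3
  item 6: 5 − 2 = 3
  item 9: 3
  item 11: 2
  item 12: 5 − 3 = 2
Sum = 3 + 3 + 3 + 2 + 2 = 13

13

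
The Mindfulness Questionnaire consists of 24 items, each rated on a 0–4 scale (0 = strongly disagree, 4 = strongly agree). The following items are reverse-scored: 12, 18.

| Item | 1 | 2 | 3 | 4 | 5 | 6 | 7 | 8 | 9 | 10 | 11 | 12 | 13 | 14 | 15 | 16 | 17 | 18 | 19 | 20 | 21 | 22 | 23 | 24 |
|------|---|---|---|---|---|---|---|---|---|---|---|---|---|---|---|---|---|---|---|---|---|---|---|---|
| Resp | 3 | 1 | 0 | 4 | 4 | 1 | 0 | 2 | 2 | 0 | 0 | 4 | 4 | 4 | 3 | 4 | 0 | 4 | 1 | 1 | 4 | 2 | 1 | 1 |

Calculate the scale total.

42

Reverse-coded items (reversed = (0+4) − raw = 4 − raw):
  item 12: 4 − 4 = 0
  item 18: 4 − 4 = 0
Scored responses: 3, 1, 0, 4, 4, 1, 0, 2, 2, 0, 0, 0, 4, 4, 3, 4, 0, 0, 1, 1, 4, 2, 1, 1
Total = 3 + 1 + 0 + 4 + 4 + 1 + 0 + 2 + 2 + 0 + 0 + 0 + 4 + 4 + 3 + 4 + 0 + 0 + 1 + 1 + 4 + 2 + 1 + 1 = 42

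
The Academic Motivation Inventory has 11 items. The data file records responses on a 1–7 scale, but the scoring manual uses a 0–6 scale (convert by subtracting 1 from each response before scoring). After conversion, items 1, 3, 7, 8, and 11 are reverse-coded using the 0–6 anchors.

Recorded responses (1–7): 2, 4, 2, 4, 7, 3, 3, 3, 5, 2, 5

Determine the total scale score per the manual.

Convert to 0–6: 1, 3, 1, 3, 6, 2, 2, 2, 4, 1, 4
Reverse-coded (on a 0–6 scale, reversed = 6 − raw):
  item 1: 6 − 1 = 5
  item 3: 6 − 1 = 5
  item 7: 6 − 2 = 4
  item 8: 6 − 2 = 4
  item 11: 6 − 4 = 2
Scored: 5, 3, 5, 3, 6, 2, 4, 4, 4, 1, 2
Total = 39

39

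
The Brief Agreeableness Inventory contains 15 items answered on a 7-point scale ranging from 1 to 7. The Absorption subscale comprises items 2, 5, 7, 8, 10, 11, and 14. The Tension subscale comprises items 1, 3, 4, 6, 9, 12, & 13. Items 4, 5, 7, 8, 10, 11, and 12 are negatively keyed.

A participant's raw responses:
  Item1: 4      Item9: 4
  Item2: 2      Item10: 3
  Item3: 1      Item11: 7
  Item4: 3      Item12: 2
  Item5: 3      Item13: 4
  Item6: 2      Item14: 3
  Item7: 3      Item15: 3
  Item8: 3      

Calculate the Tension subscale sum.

26

Tension items: 1, 3, 4, 6, 9, 12, 13.
Of these, items 4 & 12 are negatively keyed; reverse-coded value = 8 − response.
  item 1: 4
  item 3: 1
  item 4: 8 − 3 = 5
  item 6: 2
  item 9: 4
  item 12: 8 − 2 = 6
  item 13: 4
Sum = 4 + 1 + 5 + 2 + 4 + 6 + 4 = 26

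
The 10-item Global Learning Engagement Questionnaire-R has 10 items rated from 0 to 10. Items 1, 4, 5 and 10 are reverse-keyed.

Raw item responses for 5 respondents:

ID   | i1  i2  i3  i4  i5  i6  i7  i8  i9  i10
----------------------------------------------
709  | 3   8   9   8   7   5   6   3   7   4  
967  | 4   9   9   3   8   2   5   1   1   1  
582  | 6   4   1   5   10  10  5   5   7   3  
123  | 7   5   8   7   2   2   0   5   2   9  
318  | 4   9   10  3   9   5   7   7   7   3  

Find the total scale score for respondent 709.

56

Respondent 709 raw: 3, 8, 9, 8, 7, 5, 6, 3, 7, 4.
Reverse-coded (on a 0–10 scale, reversed = 10 − raw):
  item 1: 10 − 3 = 7
  item 2: 8
  item 3: 9
  item 4: 10 − 8 = 2
  item 5: 10 − 7 = 3
  item 6: 5
  item 7: 6
  item 8: 3
  item 9: 7
  item 10: 10 − 4 = 6
Sum = 7 + 8 + 9 + 2 + 3 + 5 + 6 + 3 + 7 + 6 = 56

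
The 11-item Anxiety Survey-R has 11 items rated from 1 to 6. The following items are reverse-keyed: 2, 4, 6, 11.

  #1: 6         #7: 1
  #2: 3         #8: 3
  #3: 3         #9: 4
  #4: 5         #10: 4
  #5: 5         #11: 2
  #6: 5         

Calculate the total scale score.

39

Raw sum = 41. Reverse-keyed items: 2, 4, 6, 11; their raw sum = 15.
Each reversal replaces raw with 7 − raw, changing the total by 7 − 2·raw per item.
Total = 41 + 4·7 − 2·15 = 41 + 28 − 30 = 39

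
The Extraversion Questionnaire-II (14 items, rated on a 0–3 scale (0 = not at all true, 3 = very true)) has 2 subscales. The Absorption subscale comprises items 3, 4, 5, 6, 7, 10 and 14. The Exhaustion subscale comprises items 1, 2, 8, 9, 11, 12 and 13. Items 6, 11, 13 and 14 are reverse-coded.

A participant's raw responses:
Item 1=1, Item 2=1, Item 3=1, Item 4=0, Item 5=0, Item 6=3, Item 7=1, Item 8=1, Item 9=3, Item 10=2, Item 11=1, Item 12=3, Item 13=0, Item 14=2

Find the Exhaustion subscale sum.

14

Exhaustion items: 1, 2, 8, 9, 11, 12, 13.
Of these, items 11 & 13 are reverse-coded; on a 0–3 scale, reversed = 3 − raw.
  item 1: 1
  item 2: 1
  item 8: 1
  item 9: 3
  item 11: 3 − 1 = 2
  item 12: 3
  item 13: 3 − 0 = 3
Sum = 1 + 1 + 1 + 3 + 2 + 3 + 3 = 14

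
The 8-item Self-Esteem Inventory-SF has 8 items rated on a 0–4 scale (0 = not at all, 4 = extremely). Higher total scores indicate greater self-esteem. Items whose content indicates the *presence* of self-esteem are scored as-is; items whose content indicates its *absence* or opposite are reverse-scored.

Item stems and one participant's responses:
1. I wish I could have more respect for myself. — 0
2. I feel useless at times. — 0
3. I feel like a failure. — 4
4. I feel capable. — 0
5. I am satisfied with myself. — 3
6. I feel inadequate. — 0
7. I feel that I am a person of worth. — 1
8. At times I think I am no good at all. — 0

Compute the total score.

Items 1, 2, 3, 6, 8 describe the absence/opposite of self-esteem → reverse-score.
reversed = (0+4) − raw = 4 − raw.
  item 1: 4 − 0 = 4
  item 2: 4 − 0 = 4
  item 3: 4 − 4 = 0
  item 4: 0
  item 5: 3
  item 6: 4 − 0 = 4
  item 7: 1
  item 8: 4 − 0 = 4
Total = 4 + 4 + 0 + 0 + 3 + 4 + 1 + 4 = 20

20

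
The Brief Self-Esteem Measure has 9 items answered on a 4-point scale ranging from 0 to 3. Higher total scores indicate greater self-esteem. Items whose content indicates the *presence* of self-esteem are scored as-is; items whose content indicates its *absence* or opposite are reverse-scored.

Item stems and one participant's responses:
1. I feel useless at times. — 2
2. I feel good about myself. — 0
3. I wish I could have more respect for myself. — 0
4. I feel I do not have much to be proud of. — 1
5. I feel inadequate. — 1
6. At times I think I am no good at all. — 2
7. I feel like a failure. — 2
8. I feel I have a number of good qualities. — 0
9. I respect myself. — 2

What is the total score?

12

Items 1, 3, 4, 5, 6, 7 describe the absence/opposite of self-esteem → reverse-score.
on a 0–3 scale, reversed = 3 − raw.
  item 1: 3 − 2 = 1
  item 2: 0
  item 3: 3 − 0 = 3
  item 4: 3 − 1 = 2
  item 5: 3 − 1 = 2
  item 6: 3 − 2 = 1
  item 7: 3 − 2 = 1
  item 8: 0
  item 9: 2
Total = 1 + 0 + 3 + 2 + 2 + 1 + 1 + 0 + 2 = 12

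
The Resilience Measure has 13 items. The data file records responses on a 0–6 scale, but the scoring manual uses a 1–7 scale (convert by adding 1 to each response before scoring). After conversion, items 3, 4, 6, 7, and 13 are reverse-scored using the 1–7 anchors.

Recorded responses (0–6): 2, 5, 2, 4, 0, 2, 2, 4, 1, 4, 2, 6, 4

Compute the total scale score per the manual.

Convert to 1–7: 3, 6, 3, 5, 1, 3, 3, 5, 2, 5, 3, 7, 5
Reverse-coded (reversed = (1+7) − raw = 8 − raw):
  item 3: 8 − 3 = 5
  item 4: 8 − 5 = 3
  item 6: 8 − 3 = 5
  item 7: 8 − 3 = 5
  item 13: 8 − 5 = 3
Scored: 3, 6, 5, 3, 1, 5, 5, 5, 2, 5, 3, 7, 3
Total = 53

53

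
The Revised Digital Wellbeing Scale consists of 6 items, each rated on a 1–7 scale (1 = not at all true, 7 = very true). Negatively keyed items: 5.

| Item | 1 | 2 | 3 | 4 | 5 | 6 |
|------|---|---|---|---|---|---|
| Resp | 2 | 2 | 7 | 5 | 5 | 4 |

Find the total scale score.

23

Reversing item 5 with 8 − raw:
Total = 2 + 2 + 7 + 5 + (8−5) + 4
      = 2 + 2 + 7 + 5 + 3 + 4 = 23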